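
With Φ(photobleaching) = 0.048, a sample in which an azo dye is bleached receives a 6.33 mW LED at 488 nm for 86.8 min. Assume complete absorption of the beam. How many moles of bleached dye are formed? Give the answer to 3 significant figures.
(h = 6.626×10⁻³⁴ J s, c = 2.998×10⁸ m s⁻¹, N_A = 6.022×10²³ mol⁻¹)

Photon energy at 488 nm: hc/λ = (6.626×10⁻³⁴)(2.998×10⁸)/(488×10⁻⁹) = 4.071×10⁻¹⁹ J.
Energy delivered: (6.33 mW)(5208 s) = 32.97 J.
Photons incident: 32.97 / 4.071×10⁻¹⁹ = 8.099×10¹⁹, i.e. 8.099×10¹⁹/6.022×10²³ = 1.345×10⁻⁴ mol.
Product: Φ × n_abs = 0.048 × 1.345×10⁻⁴ = 6.456×10⁻⁶ mol.

6.46×10⁻⁶ mol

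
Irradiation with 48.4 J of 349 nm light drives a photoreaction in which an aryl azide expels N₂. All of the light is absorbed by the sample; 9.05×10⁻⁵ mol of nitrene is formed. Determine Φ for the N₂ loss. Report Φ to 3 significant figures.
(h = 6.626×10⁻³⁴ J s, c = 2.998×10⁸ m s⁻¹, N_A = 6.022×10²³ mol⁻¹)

Photon energy at 349 nm: hc/λ = (6.626×10⁻³⁴)(2.998×10⁸)/(349×10⁻⁹) = 5.692×10⁻¹⁹ J.
Photons incident: 48.4 / 5.692×10⁻¹⁹ = 8.503×10¹⁹, i.e. 8.503×10¹⁹/6.022×10²³ = 1.412×10⁻⁴ mol.
Φ = 9.05×10⁻⁵ mol / 1.412×10⁻⁴ mol photons = 0.641.

Φ = 0.641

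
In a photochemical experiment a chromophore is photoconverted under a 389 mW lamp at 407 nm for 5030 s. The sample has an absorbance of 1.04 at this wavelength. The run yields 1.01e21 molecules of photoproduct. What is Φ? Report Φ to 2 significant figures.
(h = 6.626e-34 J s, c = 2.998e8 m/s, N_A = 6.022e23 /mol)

Product: 1.01e21 / 6.022e23 = 0.001677 mol.
Photon energy at 407 nm: hc/λ = (6.626e-34)(2.998e8)/(407e-9) = 4.881e-19 J.
Energy delivered: (389 mW)(5030 s) = 1957 J.
Photons incident: 1957 / 4.881e-19 = 4.009e21, i.e. 4.009e21/6.022e23 = 0.006657 mol.
Fraction absorbed: 1 − 10^(−1.04) = 0.9088.
Photons absorbed: 0.9088 × 0.006657 = 0.006050 mol.
Φ = 0.001677 mol / 0.006050 mol photons = 0.28.

Φ = 0.28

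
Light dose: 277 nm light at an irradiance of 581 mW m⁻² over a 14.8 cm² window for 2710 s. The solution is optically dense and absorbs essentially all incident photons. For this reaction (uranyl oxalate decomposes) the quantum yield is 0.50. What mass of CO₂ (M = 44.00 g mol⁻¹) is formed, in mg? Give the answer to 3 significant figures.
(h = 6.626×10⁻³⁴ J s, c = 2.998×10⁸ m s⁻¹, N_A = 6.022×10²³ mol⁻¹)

0.119 mg

Photon energy at 277 nm: hc/λ = (6.626×10⁻³⁴)(2.998×10⁸)/(277×10⁻⁹) = 7.171×10⁻¹⁹ J.
Energy delivered: (581 mW m⁻²)(14.8×10⁻⁴ m²)(2710 s) = 2.330 J.
Photons incident: 2.330 / 7.171×10⁻¹⁹ = 3.249×10¹⁸, i.e. 3.249×10¹⁸/6.022×10²³ = 5.395×10⁻⁶ mol.
Product: Φ × n_abs = 0.50 × 5.395×10⁻⁶ = 2.698×10⁻⁶ mol.
Mass: 2.698×10⁻⁶ × 44.00 = 1.187×10⁻⁴ g = 0.119 mg.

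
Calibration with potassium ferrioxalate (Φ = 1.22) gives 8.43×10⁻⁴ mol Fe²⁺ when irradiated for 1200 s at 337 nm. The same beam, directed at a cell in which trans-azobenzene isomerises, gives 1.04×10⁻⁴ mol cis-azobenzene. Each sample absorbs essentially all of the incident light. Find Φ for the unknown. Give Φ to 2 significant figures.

Φ = 0.15

Photons absorbed by the actinometer: 8.43×10⁻⁴ / 1.22 = 6.910×10⁻⁴ mol.
Φ(unknown) = 1.04×10⁻⁴ / 6.910×10⁻⁴ = 0.15.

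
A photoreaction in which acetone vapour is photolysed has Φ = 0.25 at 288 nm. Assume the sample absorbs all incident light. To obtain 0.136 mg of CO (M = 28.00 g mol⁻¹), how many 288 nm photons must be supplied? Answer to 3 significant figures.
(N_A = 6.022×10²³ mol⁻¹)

1.17×10¹⁹ photons

Product: 0.136 mg / 28.00 g mol⁻¹ = 4.857×10⁻⁶ mol.
Photons that must be absorbed: 4.857×10⁻⁶ / 0.25 = 1.943×10⁻⁵ mol.
Photon count: 1.943×10⁻⁵ × 6.022×10²³ = 1.17×10¹⁹.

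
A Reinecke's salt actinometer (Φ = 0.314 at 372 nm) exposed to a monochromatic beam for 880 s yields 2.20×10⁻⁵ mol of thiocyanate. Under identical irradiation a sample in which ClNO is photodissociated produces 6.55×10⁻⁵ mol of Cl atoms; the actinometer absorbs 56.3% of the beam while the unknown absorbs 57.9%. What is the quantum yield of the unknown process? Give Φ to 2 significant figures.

Photons absorbed by the actinometer: 2.20×10⁻⁵ / 0.314 = 7.006×10⁻⁵ mol.
Incident flux: 7.006×10⁻⁵ / 0.563 = 1.244×10⁻⁴ einstein.
Absorbed by unknown: 0.579 × 1.244×10⁻⁴ = 7.203×10⁻⁵ mol.
Φ(unknown) = 6.55×10⁻⁵ / 7.203×10⁻⁵ = 0.91.

Φ = 0.91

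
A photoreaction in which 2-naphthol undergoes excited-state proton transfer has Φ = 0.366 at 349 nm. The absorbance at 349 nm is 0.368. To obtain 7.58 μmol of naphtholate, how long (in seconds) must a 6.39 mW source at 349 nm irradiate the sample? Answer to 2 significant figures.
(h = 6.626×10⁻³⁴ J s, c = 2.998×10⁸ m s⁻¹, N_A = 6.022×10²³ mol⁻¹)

Product: 7.58 μmol = 7.58×10⁻⁶ mol.
Photons that must be absorbed: 7.58×10⁻⁶ / 0.366 = 2.071×10⁻⁵ mol.
Fraction absorbed: 1 − 10^(−0.368) = 0.5715.
Incident photons needed: 2.071×10⁻⁵ / 0.5715 = 3.624×10⁻⁵ mol.
Photon energy: hc/λ = 5.692×10⁻¹⁹ J; per mole, 3.428×10⁵ J mol⁻¹.
Energy required: 3.624×10⁻⁵ × 3.428×10⁵ = 12.42 J.
Time: 12.42 J / 0.00639 W = 1900 s.

t ≈ 1900 s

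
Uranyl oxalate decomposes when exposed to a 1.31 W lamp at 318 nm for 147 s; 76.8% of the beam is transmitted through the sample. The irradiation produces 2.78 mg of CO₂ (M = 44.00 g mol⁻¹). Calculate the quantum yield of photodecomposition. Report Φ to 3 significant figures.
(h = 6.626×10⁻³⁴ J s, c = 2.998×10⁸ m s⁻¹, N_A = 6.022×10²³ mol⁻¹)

Product: 2.78 mg / 44.00 g mol⁻¹ = 6.318×10⁻⁵ mol.
Photon energy at 318 nm: hc/λ = (6.626×10⁻³⁴)(2.998×10⁸)/(318×10⁻⁹) = 6.247×10⁻¹⁹ J.
Energy delivered: (1.31 W)(147 s) = 192.6 J.
Photons incident: 192.6 / 6.247×10⁻¹⁹ = 3.083×10²⁰, i.e. 3.083×10²⁰/6.022×10²³ = 5.120×10⁻⁴ mol.
Fraction absorbed: 1 − 76.8/100 = 0.2320.
Photons absorbed: 0.2320 × 5.120×10⁻⁴ = 1.188×10⁻⁴ mol.
Φ = 6.318×10⁻⁵ mol / 1.188×10⁻⁴ mol photons = 0.532.

Φ = 0.532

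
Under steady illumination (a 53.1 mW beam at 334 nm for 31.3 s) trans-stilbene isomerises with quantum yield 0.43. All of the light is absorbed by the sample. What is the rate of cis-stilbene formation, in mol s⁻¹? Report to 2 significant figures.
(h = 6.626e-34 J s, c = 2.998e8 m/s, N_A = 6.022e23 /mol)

Photon energy at 334 nm: hc/λ = (6.626e-34)(2.998e8)/(334e-9) = 5.948e-19 J.
Energy delivered: (53.1 mW)(31.3 s) = 1.662 J.
Photons incident: 1.662 / 5.948e-19 = 2.794e18, i.e. 2.794e18/6.022e23 = 4.640e-6 mol.
Product formed: 0.43 × 4.640e-6 = 1.995e-6 mol.
Rate: 1.995e-6 / 31.3 s = 6.4e-8 mol s⁻¹.

6.4e-8 mol s⁻¹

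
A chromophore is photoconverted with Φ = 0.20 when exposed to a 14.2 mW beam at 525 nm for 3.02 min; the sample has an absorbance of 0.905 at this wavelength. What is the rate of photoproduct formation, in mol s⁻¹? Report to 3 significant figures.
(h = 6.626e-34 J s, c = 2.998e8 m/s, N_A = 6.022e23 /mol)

1.09e-8 mol s⁻¹

Photon energy at 525 nm: hc/λ = (6.626e-34)(2.998e8)/(525e-9) = 3.784e-19 J.
Energy delivered: (14.2 mW)(181.2 s) = 2.573 J.
Photons incident: 2.573 / 3.784e-19 = 6.800e18, i.e. 6.800e18/6.022e23 = 1.129e-5 mol.
Fraction absorbed: 1 − 10^(−0.905) = 0.8755.
Photons absorbed: 0.8755 × 1.129e-5 = 9.884e-6 mol.
Product formed: 0.20 × 9.884e-6 = 1.977e-6 mol.
Rate: 1.977e-6 / 181.2 s = 1.09e-8 mol s⁻¹.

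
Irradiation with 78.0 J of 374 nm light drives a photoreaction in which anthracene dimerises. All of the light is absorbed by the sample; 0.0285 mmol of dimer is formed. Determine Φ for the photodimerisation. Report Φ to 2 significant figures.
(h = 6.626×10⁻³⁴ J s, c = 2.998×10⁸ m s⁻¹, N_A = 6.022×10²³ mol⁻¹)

Product: 0.0285 mmol = 2.85×10⁻⁵ mol.
Photon energy at 374 nm: hc/λ = (6.626×10⁻³⁴)(2.998×10⁸)/(374×10⁻⁹) = 5.311×10⁻¹⁹ J.
Photons incident: 78.0 / 5.311×10⁻¹⁹ = 1.469×10²⁰, i.e. 1.469×10²⁰/6.022×10²³ = 2.439×10⁻⁴ mol.
Φ = 2.85×10⁻⁵ mol / 2.439×10⁻⁴ mol photons = 0.12.

Φ = 0.12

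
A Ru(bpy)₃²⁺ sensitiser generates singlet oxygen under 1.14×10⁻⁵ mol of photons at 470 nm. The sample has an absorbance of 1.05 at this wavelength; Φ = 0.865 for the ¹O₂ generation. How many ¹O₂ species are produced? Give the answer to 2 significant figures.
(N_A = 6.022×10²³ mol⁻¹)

Fraction absorbed: 1 − 10^(−1.05) = 0.9109.
Photons absorbed: 0.9109 × 1.14×10⁻⁵ = 1.038×10⁻⁵ mol.
Product: Φ × n_abs = 0.865 × 1.038×10⁻⁵ = 8.979×10⁻⁶ mol.
As a count: 8.979×10⁻⁶ × 6.022×10²³ = 5.4×10¹⁸.

5.4×10¹⁸ species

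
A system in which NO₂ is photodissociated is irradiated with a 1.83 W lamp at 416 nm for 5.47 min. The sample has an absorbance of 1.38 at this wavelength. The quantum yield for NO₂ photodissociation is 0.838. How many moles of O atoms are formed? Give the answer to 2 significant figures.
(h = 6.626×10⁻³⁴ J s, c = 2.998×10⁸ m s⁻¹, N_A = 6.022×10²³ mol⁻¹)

Photon energy at 416 nm: hc/λ = (6.626×10⁻³⁴)(2.998×10⁸)/(416×10⁻⁹) = 4.775×10⁻¹⁹ J.
Energy delivered: (1.83 W)(328.2 s) = 600.6 J.
Photons incident: 600.6 / 4.775×10⁻¹⁹ = 1.258×10²¹, i.e. 1.258×10²¹/6.022×10²³ = 0.002089 mol.
Fraction absorbed: 1 − 10^(−1.38) = 0.9583.
Photons absorbed: 0.9583 × 0.002089 = 0.002002 mol.
Product: Φ × n_abs = 0.838 × 0.002002 = 0.001678 mol.

0.0017 mol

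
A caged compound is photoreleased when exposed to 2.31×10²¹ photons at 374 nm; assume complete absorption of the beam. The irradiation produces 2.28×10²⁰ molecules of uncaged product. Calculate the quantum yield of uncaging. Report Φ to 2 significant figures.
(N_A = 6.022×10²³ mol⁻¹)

Product: 2.28×10²⁰ / 6.022×10²³ = 3.786×10⁻⁴ mol.
Moles of photons: 2.31×10²¹ / 6.022×10²³ = 0.003836 mol.
Φ = 3.786×10⁻⁴ mol / 0.003836 mol photons = 0.099.

Φ = 0.099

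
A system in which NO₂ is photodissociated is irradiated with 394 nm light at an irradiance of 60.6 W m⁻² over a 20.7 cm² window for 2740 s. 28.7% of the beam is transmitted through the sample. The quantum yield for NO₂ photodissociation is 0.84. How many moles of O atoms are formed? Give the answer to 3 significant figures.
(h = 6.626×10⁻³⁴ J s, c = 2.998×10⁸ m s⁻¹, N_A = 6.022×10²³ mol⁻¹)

6.78×10⁻⁴ mol

Photon energy at 394 nm: hc/λ = (6.626×10⁻³⁴)(2.998×10⁸)/(394×10⁻⁹) = 5.042×10⁻¹⁹ J.
Energy delivered: (60.6 W m⁻²)(20.7×10⁻⁴ m²)(2740 s) = 343.7 J.
Photons incident: 343.7 / 5.042×10⁻¹⁹ = 6.817×10²⁰, i.e. 6.817×10²⁰/6.022×10²³ = 0.001132 mol.
Fraction absorbed: 1 − 28.7/100 = 0.7130.
Photons absorbed: 0.7130 × 0.001132 = 8.071×10⁻⁴ mol.
Product: Φ × n_abs = 0.84 × 8.071×10⁻⁴ = 6.780×10⁻⁴ mol.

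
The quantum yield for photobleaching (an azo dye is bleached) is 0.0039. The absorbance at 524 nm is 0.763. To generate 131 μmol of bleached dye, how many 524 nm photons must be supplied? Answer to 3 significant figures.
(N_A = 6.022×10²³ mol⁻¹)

2.44×10²² photons

Product: 131 μmol = 1.31×10⁻⁴ mol.
Photons that must be absorbed: 1.31×10⁻⁴ / 0.0039 = 0.03359 mol.
Fraction absorbed: 1 − 10^(−0.763) = 0.8274.
Incident photons needed: 0.03359 / 0.8274 = 0.04060 mol.
Photon count: 0.04060 × 6.022×10²³ = 2.44×10²².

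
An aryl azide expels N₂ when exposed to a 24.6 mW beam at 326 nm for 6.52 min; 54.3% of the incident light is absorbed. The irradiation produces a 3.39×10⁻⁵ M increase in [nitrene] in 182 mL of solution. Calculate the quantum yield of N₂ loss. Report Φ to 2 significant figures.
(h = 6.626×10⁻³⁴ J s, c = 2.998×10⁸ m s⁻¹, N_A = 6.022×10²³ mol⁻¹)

Φ = 0.43

Product: (3.39×10⁻⁵ M)(0.182 L) = 6.170×10⁻⁶ mol.
Photon energy at 326 nm: hc/λ = (6.626×10⁻³⁴)(2.998×10⁸)/(326×10⁻⁹) = 6.093×10⁻¹⁹ J.
Energy delivered: (24.6 mW)(391.2 s) = 9.624 J.
Photons incident: 9.624 / 6.093×10⁻¹⁹ = 1.580×10¹⁹, i.e. 1.580×10¹⁹/6.022×10²³ = 2.624×10⁻⁵ mol.
Photons absorbed: 0.543 × 2.624×10⁻⁵ = 1.425×10⁻⁵ mol.
Φ = 6.170×10⁻⁶ mol / 1.425×10⁻⁵ mol photons = 0.43.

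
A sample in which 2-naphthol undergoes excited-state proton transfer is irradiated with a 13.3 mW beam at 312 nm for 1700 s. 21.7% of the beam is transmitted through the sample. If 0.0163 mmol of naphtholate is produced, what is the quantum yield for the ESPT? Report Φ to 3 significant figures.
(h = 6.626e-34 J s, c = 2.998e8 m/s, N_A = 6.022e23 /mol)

Φ = 0.353

Product: 0.0163 mmol = 1.63e-5 mol.
Photon energy at 312 nm: hc/λ = (6.626e-34)(2.998e8)/(312e-9) = 6.367e-19 J.
Energy delivered: (13.3 mW)(1700 s) = 22.61 J.
Photons incident: 22.61 / 6.367e-19 = 3.551e19, i.e. 3.551e19/6.022e23 = 5.897e-5 mol.
Fraction absorbed: 1 − 21.7/100 = 0.7830.
Photons absorbed: 0.7830 × 5.897e-5 = 4.617e-5 mol.
Φ = 1.63e-5 mol / 4.617e-5 mol photons = 0.353.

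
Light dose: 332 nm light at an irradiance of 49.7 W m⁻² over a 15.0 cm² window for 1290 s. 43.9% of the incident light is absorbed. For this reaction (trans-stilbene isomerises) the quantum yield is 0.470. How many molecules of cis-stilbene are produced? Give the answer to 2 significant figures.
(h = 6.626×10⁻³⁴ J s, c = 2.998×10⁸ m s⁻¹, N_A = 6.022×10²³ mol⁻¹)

Photon energy at 332 nm: hc/λ = (6.626×10⁻³⁴)(2.998×10⁸)/(332×10⁻⁹) = 5.983×10⁻¹⁹ J.
Energy delivered: (49.7 W m⁻²)(15.0×10⁻⁴ m²)(1290 s) = 96.17 J.
Photons incident: 96.17 / 5.983×10⁻¹⁹ = 1.607×10²⁰, i.e. 1.607×10²⁰/6.022×10²³ = 2.669×10⁻⁴ mol.
Photons absorbed: 0.439 × 2.669×10⁻⁴ = 1.172×10⁻⁴ mol.
Product: Φ × n_abs = 0.470 × 1.172×10⁻⁴ = 5.508×10⁻⁵ mol.
As a count: 5.508×10⁻⁵ × 6.022×10²³ = 3.3×10¹⁹.

3.3×10¹⁹ molecules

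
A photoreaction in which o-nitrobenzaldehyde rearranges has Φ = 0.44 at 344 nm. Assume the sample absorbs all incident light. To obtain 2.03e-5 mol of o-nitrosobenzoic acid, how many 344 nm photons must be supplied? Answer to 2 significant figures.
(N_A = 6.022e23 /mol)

Photons that must be absorbed: 2.03e-5 / 0.44 = 4.614e-5 mol.
Photon count: 4.614e-5 × 6.022e23 = 2.8e19.

2.8e19 photons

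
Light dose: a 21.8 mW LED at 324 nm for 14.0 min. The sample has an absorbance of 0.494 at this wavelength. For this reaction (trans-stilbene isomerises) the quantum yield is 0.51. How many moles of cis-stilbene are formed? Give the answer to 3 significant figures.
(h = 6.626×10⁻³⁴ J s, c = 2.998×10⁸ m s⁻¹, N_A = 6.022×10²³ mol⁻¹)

1.72×10⁻⁵ mol

Photon energy at 324 nm: hc/λ = (6.626×10⁻³⁴)(2.998×10⁸)/(324×10⁻⁹) = 6.131×10⁻¹⁹ J.
Energy delivered: (21.8 mW)(840 s) = 18.31 J.
Photons incident: 18.31 / 6.131×10⁻¹⁹ = 2.986×10¹⁹, i.e. 2.986×10¹⁹/6.022×10²³ = 4.958×10⁻⁵ mol.
Fraction absorbed: 1 − 10^(−0.494) = 0.6794.
Photons absorbed: 0.6794 × 4.958×10⁻⁵ = 3.368×10⁻⁵ mol.
Product: Φ × n_abs = 0.51 × 3.368×10⁻⁵ = 1.718×10⁻⁵ mol.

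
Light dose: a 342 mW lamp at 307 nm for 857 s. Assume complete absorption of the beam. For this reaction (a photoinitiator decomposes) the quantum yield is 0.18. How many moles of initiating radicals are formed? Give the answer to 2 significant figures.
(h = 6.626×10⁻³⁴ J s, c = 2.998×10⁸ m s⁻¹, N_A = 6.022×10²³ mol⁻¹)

Photon energy at 307 nm: hc/λ = (6.626×10⁻³⁴)(2.998×10⁸)/(307×10⁻⁹) = 6.471×10⁻¹⁹ J.
Energy delivered: (342 mW)(857 s) = 293.1 J.
Photons incident: 293.1 / 6.471×10⁻¹⁹ = 4.529×10²⁰, i.e. 4.529×10²⁰/6.022×10²³ = 7.521×10⁻⁴ mol.
Product: Φ × n_abs = 0.18 × 7.521×10⁻⁴ = 1.354×10⁻⁴ mol.

1.4×10⁻⁴ mol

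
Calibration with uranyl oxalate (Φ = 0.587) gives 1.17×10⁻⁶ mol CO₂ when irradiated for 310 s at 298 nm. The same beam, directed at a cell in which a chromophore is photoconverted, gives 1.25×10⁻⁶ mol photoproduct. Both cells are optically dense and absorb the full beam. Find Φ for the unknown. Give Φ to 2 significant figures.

Photons absorbed by the actinometer: 1.17×10⁻⁶ / 0.587 = 1.993×10⁻⁶ mol.
Φ(unknown) = 1.25×10⁻⁶ / 1.993×10⁻⁶ = 0.63.

Φ = 0.63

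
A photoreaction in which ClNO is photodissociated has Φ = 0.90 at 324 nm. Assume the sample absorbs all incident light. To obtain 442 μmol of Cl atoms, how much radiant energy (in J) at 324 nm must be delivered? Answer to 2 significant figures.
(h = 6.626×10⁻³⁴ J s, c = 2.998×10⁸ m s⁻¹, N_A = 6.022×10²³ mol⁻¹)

Product: 442 μmol = 4.42×10⁻⁴ mol.
Photons that must be absorbed: 4.42×10⁻⁴ / 0.90 = 4.911×10⁻⁴ mol.
Photon energy: hc/λ = 6.131×10⁻¹⁹ J; per mole, 3.692×10⁵ J mol⁻¹.
Energy required: 4.911×10⁻⁴ × 3.692×10⁵ = 180 J.

180 J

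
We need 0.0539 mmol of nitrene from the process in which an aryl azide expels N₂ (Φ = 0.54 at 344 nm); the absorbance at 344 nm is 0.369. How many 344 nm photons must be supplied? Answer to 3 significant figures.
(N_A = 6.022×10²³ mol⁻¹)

1.05×10²⁰ photons

Product: 0.0539 mmol = 5.39×10⁻⁵ mol.
Photons that must be absorbed: 5.39×10⁻⁵ / 0.54 = 9.981×10⁻⁵ mol.
Fraction absorbed: 1 − 10^(−0.369) = 0.5724.
Incident photons needed: 9.981×10⁻⁵ / 0.5724 = 1.744×10⁻⁴ mol.
Photon count: 1.744×10⁻⁴ × 6.022×10²³ = 1.05×10²⁰.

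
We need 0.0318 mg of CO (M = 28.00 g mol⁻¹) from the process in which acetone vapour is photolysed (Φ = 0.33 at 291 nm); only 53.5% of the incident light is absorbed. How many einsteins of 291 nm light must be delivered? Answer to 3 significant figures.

6.43×10⁻⁶ einstein

Product: 0.0318 mg / 28.00 g mol⁻¹ = 1.136×10⁻⁶ mol.
Photons that must be absorbed: 1.136×10⁻⁶ / 0.33 = 3.442×10⁻⁶ mol.
Incident photons needed: 3.442×10⁻⁶ / 0.535 = 6.434×10⁻⁶ mol.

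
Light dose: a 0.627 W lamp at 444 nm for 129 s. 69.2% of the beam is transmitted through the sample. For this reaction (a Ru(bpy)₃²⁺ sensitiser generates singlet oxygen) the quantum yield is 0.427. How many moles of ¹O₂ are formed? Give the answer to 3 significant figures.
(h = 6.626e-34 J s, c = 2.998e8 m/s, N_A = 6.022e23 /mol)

Photon energy at 444 nm: hc/λ = (6.626e-34)(2.998e8)/(444e-9) = 4.474e-19 J.
Energy delivered: (0.627 W)(129 s) = 80.88 J.
Photons incident: 80.88 / 4.474e-19 = 1.808e20, i.e. 1.808e20/6.022e23 = 3.002e-4 mol.
Fraction absorbed: 1 − 69.2/100 = 0.3080.
Photons absorbed: 0.3080 × 3.002e-4 = 9.246e-5 mol.
Product: Φ × n_abs = 0.427 × 9.246e-5 = 3.948e-5 mol.

3.95e-5 mol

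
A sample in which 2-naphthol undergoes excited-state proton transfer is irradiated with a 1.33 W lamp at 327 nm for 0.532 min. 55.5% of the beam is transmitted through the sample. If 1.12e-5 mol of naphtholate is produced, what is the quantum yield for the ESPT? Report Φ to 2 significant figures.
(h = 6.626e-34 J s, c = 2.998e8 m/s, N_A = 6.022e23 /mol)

Φ = 0.22

Photon energy at 327 nm: hc/λ = (6.626e-34)(2.998e8)/(327e-9) = 6.075e-19 J.
Energy delivered: (1.33 W)(31.92 s) = 42.45 J.
Photons incident: 42.45 / 6.075e-19 = 6.988e19, i.e. 6.988e19/6.022e23 = 1.160e-4 mol.
Fraction absorbed: 1 − 55.5/100 = 0.4450.
Photons absorbed: 0.4450 × 1.160e-4 = 5.162e-5 mol.
Φ = 1.12e-5 mol / 5.162e-5 mol photons = 0.22.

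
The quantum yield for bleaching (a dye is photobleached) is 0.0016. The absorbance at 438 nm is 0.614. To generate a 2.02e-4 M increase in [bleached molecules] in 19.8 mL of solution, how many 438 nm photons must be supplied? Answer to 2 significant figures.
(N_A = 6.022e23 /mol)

2.0e21 photons

Product: (2.02e-4 M)(0.0198 L) = 4.000e-6 mol.
Photons that must be absorbed: 4.000e-6 / 0.0016 = 0.002500 mol.
Fraction absorbed: 1 − 10^(−0.614) = 0.7568.
Incident photons needed: 0.002500 / 0.7568 = 0.003303 mol.
Photon count: 0.003303 × 6.022e23 = 2.0e21.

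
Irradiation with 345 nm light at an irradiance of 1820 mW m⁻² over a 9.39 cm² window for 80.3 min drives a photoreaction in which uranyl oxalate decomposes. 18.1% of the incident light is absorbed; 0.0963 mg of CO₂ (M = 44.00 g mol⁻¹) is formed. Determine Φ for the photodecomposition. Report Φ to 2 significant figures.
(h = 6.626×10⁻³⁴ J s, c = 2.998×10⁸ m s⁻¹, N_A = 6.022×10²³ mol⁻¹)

Product: 0.0963 mg / 44.00 g mol⁻¹ = 2.189×10⁻⁶ mol.
Photon energy at 345 nm: hc/λ = (6.626×10⁻³⁴)(2.998×10⁸)/(345×10⁻⁹) = 5.758×10⁻¹⁹ J.
Energy delivered: (1820 mW m⁻²)(9.39×10⁻⁴ m²)(4818 s) = 8.234 J.
Photons incident: 8.234 / 5.758×10⁻¹⁹ = 1.430×10¹⁹, i.e. 1.430×10¹⁹/6.022×10²³ = 2.375×10⁻⁵ mol.
Photons absorbed: 0.181 × 2.375×10⁻⁵ = 4.299×10⁻⁶ mol.
Φ = 2.189×10⁻⁶ mol / 4.299×10⁻⁶ mol photons = 0.51.

Φ = 0.51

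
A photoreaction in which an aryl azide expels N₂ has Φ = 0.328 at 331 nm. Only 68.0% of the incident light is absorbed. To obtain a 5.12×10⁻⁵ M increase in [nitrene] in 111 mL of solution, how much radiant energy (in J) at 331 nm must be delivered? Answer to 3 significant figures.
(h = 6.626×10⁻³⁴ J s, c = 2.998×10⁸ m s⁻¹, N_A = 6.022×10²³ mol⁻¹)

Product: (5.12×10⁻⁵ M)(0.111 L) = 5.683×10⁻⁶ mol.
Photons that must be absorbed: 5.683×10⁻⁶ / 0.328 = 1.733×10⁻⁵ mol.
Incident photons needed: 1.733×10⁻⁵ / 0.680 = 2.549×10⁻⁵ mol.
Photon energy: hc/λ = 6.001×10⁻¹⁹ J; per mole, 3.614×10⁵ J mol⁻¹.
Energy required: 2.549×10⁻⁵ × 3.614×10⁵ = 9.21 J.

9.21 J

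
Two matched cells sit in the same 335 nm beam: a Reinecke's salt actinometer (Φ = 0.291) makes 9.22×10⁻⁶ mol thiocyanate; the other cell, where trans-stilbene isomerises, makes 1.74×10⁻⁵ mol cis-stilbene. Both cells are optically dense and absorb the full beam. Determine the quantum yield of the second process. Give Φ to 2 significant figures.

Φ = 0.55

Photons absorbed by the actinometer: 9.22×10⁻⁶ / 0.291 = 3.168×10⁻⁵ mol.
Φ(unknown) = 1.74×10⁻⁵ / 3.168×10⁻⁵ = 0.55.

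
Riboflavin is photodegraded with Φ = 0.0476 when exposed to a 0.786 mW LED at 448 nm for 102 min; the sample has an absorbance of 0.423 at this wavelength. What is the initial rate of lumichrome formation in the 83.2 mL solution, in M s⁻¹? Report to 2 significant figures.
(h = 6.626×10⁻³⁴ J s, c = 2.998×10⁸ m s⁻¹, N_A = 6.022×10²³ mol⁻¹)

Photon energy at 448 nm: hc/λ = (6.626×10⁻³⁴)(2.998×10⁸)/(448×10⁻⁹) = 4.434×10⁻¹⁹ J.
Energy delivered: (0.786 mW)(6120 s) = 4.810 J.
Photons incident: 4.810 / 4.434×10⁻¹⁹ = 1.085×10¹⁹, i.e. 1.085×10¹⁹/6.022×10²³ = 1.802×10⁻⁵ mol.
Fraction absorbed: 1 − 10^(−0.423) = 0.6224.
Photons absorbed: 0.6224 × 1.802×10⁻⁵ = 1.122×10⁻⁵ mol.
Product formed: 0.0476 × 1.122×10⁻⁵ = 5.341×10⁻⁷ mol.
Rate: 5.341×10⁻⁷ mol / (6120 s × 0.0832 L) = 1.0×10⁻⁹ M s⁻¹.

1.0×10⁻⁹ M s⁻¹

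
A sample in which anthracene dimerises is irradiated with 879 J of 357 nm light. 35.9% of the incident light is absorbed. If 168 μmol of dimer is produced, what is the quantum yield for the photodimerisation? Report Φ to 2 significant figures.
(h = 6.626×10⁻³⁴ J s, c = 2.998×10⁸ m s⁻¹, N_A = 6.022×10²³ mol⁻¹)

Φ = 0.18

Product: 168 μmol = 1.68×10⁻⁴ mol.
Photon energy at 357 nm: hc/λ = (6.626×10⁻³⁴)(2.998×10⁸)/(357×10⁻⁹) = 5.564×10⁻¹⁹ J.
Photons incident: 879 / 5.564×10⁻¹⁹ = 1.580×10²¹, i.e. 1.580×10²¹/6.022×10²³ = 0.002624 mol.
Photons absorbed: 0.359 × 0.002624 = 9.420×10⁻⁴ mol.
Φ = 1.68×10⁻⁴ mol / 9.420×10⁻⁴ mol photons = 0.18.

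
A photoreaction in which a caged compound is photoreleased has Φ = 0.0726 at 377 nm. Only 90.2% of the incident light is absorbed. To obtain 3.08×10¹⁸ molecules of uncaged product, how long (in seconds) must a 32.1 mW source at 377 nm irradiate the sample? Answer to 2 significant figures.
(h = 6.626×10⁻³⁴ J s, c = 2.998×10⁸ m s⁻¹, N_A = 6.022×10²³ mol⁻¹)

t ≈ 770 s

Product: 3.08×10¹⁸ / 6.022×10²³ = 5.115×10⁻⁶ mol.
Photons that must be absorbed: 5.115×10⁻⁶ / 0.0726 = 7.045×10⁻⁵ mol.
Incident photons needed: 7.045×10⁻⁵ / 0.902 = 7.810×10⁻⁵ mol.
Photon energy: hc/λ = 5.269×10⁻¹⁹ J; per mole, 3.173×10⁵ J mol⁻¹.
Energy required: 7.810×10⁻⁵ × 3.173×10⁵ = 24.78 J.
Time: 24.78 J / 0.0321 W = 770 s.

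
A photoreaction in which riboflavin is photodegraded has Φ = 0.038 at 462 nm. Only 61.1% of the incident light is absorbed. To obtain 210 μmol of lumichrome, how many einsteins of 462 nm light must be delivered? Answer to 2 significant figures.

Product: 210 μmol = 2.10e-4 mol.
Photons that must be absorbed: 2.10e-4 / 0.038 = 0.005526 mol.
Incident photons needed: 0.005526 / 0.611 = 0.009044 mol.

0.0090 einstein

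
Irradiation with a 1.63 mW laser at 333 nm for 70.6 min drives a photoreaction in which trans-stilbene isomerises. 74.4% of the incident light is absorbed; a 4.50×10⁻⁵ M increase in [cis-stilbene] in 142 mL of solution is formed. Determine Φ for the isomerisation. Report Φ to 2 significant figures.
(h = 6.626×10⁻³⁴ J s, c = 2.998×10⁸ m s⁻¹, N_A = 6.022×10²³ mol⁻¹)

Φ = 0.45

Product: (4.50×10⁻⁵ M)(0.142 L) = 6.390×10⁻⁶ mol.
Photon energy at 333 nm: hc/λ = (6.626×10⁻³⁴)(2.998×10⁸)/(333×10⁻⁹) = 5.965×10⁻¹⁹ J.
Energy delivered: (1.63 mW)(4236 s) = 6.905 J.
Photons incident: 6.905 / 5.965×10⁻¹⁹ = 1.158×10¹⁹, i.e. 1.158×10¹⁹/6.022×10²³ = 1.923×10⁻⁵ mol.
Photons absorbed: 0.744 × 1.923×10⁻⁵ = 1.431×10⁻⁵ mol.
Φ = 6.390×10⁻⁶ mol / 1.431×10⁻⁵ mol photons = 0.45.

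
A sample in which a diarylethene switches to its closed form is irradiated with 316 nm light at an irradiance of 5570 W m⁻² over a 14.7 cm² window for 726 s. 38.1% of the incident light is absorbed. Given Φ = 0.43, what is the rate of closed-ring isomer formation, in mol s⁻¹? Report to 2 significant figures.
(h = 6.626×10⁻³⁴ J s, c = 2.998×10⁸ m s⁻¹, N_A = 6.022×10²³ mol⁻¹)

3.5×10⁻⁶ mol s⁻¹

Photon energy at 316 nm: hc/λ = (6.626×10⁻³⁴)(2.998×10⁸)/(316×10⁻⁹) = 6.286×10⁻¹⁹ J.
Energy delivered: (5570 W m⁻²)(14.7×10⁻⁴ m²)(726 s) = 5944 J.
Photons incident: 5944 / 6.286×10⁻¹⁹ = 9.456×10²¹, i.e. 9.456×10²¹/6.022×10²³ = 0.01570 mol.
Photons absorbed: 0.381 × 0.01570 = 0.005982 mol.
Product formed: 0.43 × 0.005982 = 0.002572 mol.
Rate: 0.002572 / 726 s = 3.5×10⁻⁶ mol s⁻¹.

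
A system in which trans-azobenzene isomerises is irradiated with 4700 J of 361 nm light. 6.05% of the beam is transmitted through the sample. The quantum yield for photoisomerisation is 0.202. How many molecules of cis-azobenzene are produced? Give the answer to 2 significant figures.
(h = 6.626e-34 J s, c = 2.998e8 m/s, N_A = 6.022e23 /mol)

Photon energy at 361 nm: hc/λ = (6.626e-34)(2.998e8)/(361e-9) = 5.503e-19 J.
Photons incident: 4700 / 5.503e-19 = 8.541e21, i.e. 8.541e21/6.022e23 = 0.01418 mol.
Fraction absorbed: 1 − 6.05/100 = 0.9395.
Photons absorbed: 0.9395 × 0.01418 = 0.01332 mol.
Product: Φ × n_abs = 0.202 × 0.01332 = 0.002691 mol.
As a count: 0.002691 × 6.022e23 = 1.6e21.

1.6e21 molecules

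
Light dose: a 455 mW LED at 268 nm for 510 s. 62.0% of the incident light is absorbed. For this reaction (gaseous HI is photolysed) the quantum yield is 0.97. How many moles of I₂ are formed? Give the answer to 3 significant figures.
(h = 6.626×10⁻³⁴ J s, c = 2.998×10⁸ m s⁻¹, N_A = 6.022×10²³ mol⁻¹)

3.13×10⁻⁴ mol

Photon energy at 268 nm: hc/λ = (6.626×10⁻³⁴)(2.998×10⁸)/(268×10⁻⁹) = 7.412×10⁻¹⁹ J.
Energy delivered: (455 mW)(510 s) = 232.1 J.
Photons incident: 232.1 / 7.412×10⁻¹⁹ = 3.131×10²⁰, i.e. 3.131×10²⁰/6.022×10²³ = 5.199×10⁻⁴ mol.
Photons absorbed: 0.620 × 5.199×10⁻⁴ = 3.223×10⁻⁴ mol.
Product: Φ × n_abs = 0.97 × 3.223×10⁻⁴ = 3.126×10⁻⁴ mol.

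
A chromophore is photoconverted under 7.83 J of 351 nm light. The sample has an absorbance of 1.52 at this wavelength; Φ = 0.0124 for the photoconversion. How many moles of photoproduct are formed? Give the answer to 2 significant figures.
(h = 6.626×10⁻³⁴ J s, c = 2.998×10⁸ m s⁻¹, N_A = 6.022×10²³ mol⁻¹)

2.8×10⁻⁷ mol

Photon energy at 351 nm: hc/λ = (6.626×10⁻³⁴)(2.998×10⁸)/(351×10⁻⁹) = 5.659×10⁻¹⁹ J.
Photons incident: 7.83 / 5.659×10⁻¹⁹ = 1.384×10¹⁹, i.e. 1.384×10¹⁹/6.022×10²³ = 2.298×10⁻⁵ mol.
Fraction absorbed: 1 − 10^(−1.52) = 0.9698.
Photons absorbed: 0.9698 × 2.298×10⁻⁵ = 2.229×10⁻⁵ mol.
Product: Φ × n_abs = 0.0124 × 2.229×10⁻⁵ = 2.764×10⁻⁷ mol.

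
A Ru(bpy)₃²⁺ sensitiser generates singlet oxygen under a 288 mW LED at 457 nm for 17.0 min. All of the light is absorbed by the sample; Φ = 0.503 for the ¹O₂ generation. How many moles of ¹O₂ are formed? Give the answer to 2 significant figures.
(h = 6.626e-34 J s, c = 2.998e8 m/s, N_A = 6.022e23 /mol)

Photon energy at 457 nm: hc/λ = (6.626e-34)(2.998e8)/(457e-9) = 4.347e-19 J.
Energy delivered: (288 mW)(1020 s) = 293.8 J.
Photons incident: 293.8 / 4.347e-19 = 6.759e20, i.e. 6.759e20/6.022e23 = 0.001122 mol.
Product: Φ × n_abs = 0.503 × 0.001122 = 5.644e-4 mol.

5.6e-4 mol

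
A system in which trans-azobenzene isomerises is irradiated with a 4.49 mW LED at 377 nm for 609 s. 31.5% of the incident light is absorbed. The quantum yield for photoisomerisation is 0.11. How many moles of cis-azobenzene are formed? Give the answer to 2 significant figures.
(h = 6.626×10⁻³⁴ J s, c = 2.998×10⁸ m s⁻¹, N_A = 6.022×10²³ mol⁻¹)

3.0×10⁻⁷ mol

Photon energy at 377 nm: hc/λ = (6.626×10⁻³⁴)(2.998×10⁸)/(377×10⁻⁹) = 5.269×10⁻¹⁹ J.
Energy delivered: (4.49 mW)(609 s) = 2.734 J.
Photons incident: 2.734 / 5.269×10⁻¹⁹ = 5.189×10¹⁸, i.e. 5.189×10¹⁸/6.022×10²³ = 8.617×10⁻⁶ mol.
Photons absorbed: 0.315 × 8.617×10⁻⁶ = 2.714×10⁻⁶ mol.
Product: Φ × n_abs = 0.11 × 2.714×10⁻⁶ = 2.985×10⁻⁷ mol.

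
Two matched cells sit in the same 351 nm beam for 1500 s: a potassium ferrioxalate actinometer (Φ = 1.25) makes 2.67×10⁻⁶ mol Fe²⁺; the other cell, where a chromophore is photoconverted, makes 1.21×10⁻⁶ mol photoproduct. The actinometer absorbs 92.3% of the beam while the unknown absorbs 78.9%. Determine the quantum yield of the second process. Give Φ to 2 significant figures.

Photons absorbed by the actinometer: 2.67×10⁻⁶ / 1.25 = 2.136×10⁻⁶ mol.
Incident flux: 2.136×10⁻⁶ / 0.923 = 2.314×10⁻⁶ einstein.
Absorbed by unknown: 0.789 × 2.314×10⁻⁶ = 1.826×10⁻⁶ mol.
Φ(unknown) = 1.21×10⁻⁶ / 1.826×10⁻⁶ = 0.66.

Φ = 0.66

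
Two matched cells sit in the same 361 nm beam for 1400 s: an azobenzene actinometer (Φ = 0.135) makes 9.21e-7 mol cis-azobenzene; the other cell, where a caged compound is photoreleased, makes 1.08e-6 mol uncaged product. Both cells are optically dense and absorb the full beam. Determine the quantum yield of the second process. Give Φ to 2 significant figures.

Φ = 0.16

Photons absorbed by the actinometer: 9.21e-7 / 0.135 = 6.822e-6 mol.
Φ(unknown) = 1.08e-6 / 6.822e-6 = 0.16.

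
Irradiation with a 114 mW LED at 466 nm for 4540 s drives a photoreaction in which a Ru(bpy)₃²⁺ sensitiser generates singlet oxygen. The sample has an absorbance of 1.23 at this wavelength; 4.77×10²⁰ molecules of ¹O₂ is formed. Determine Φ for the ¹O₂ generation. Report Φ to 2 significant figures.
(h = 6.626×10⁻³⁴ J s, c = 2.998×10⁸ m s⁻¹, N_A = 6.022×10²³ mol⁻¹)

Φ = 0.42

Product: 4.77×10²⁰ / 6.022×10²³ = 7.921×10⁻⁴ mol.
Photon energy at 466 nm: hc/λ = (6.626×10⁻³⁴)(2.998×10⁸)/(466×10⁻⁹) = 4.263×10⁻¹⁹ J.
Energy delivered: (114 mW)(4540 s) = 517.6 J.
Photons incident: 517.6 / 4.263×10⁻¹⁹ = 1.214×10²¹, i.e. 1.214×10²¹/6.022×10²³ = 0.002016 mol.
Fraction absorbed: 1 − 10^(−1.23) = 0.9411.
Photons absorbed: 0.9411 × 0.002016 = 0.001897 mol.
Φ = 7.921×10⁻⁴ mol / 0.001897 mol photons = 0.42.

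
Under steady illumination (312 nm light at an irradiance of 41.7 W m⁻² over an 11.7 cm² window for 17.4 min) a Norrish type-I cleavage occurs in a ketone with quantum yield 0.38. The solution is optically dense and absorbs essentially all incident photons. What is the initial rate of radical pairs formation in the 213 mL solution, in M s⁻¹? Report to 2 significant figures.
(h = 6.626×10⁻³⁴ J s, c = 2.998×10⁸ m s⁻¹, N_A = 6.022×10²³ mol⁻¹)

2.3×10⁻⁷ M s⁻¹

Photon energy at 312 nm: hc/λ = (6.626×10⁻³⁴)(2.998×10⁸)/(312×10⁻⁹) = 6.367×10⁻¹⁹ J.
Energy delivered: (41.7 W m⁻²)(11.7×10⁻⁴ m²)(1044 s) = 50.94 J.
Photons incident: 50.94 / 6.367×10⁻¹⁹ = 8.001×10¹⁹, i.e. 8.001×10¹⁹/6.022×10²³ = 1.329×10⁻⁴ mol.
Product formed: 0.38 × 1.329×10⁻⁴ = 5.050×10⁻⁵ mol.
Rate: 5.050×10⁻⁵ mol / (1044 s × 0.213 L) = 2.3×10⁻⁷ M s⁻¹.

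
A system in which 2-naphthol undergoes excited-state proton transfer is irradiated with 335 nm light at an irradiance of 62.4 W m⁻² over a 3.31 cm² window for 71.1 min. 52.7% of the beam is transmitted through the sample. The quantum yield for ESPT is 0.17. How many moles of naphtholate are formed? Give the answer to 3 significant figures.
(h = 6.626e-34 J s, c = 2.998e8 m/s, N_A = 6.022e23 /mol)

1.98e-5 mol

Photon energy at 335 nm: hc/λ = (6.626e-34)(2.998e8)/(335e-9) = 5.930e-19 J.
Energy delivered: (62.4 W m⁻²)(3.31e-4 m²)(4266 s) = 88.11 J.
Photons incident: 88.11 / 5.930e-19 = 1.486e20, i.e. 1.486e20/6.022e23 = 2.468e-4 mol.
Fraction absorbed: 1 − 52.7/100 = 0.4730.
Photons absorbed: 0.4730 × 2.468e-4 = 1.167e-4 mol.
Product: Φ × n_abs = 0.17 × 1.167e-4 = 1.984e-5 mol.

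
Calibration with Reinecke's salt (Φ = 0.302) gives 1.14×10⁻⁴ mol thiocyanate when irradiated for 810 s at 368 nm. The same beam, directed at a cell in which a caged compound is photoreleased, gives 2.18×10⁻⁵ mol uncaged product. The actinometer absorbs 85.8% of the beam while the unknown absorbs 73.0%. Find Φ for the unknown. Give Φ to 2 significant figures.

Photons absorbed by the actinometer: 1.14×10⁻⁴ / 0.302 = 3.775×10⁻⁴ mol.
Incident flux: 3.775×10⁻⁴ / 0.858 = 4.400×10⁻⁴ einstein.
Absorbed by unknown: 0.730 × 4.400×10⁻⁴ = 3.212×10⁻⁴ mol.
Φ(unknown) = 2.18×10⁻⁵ / 3.212×10⁻⁴ = 0.068.

Φ = 0.068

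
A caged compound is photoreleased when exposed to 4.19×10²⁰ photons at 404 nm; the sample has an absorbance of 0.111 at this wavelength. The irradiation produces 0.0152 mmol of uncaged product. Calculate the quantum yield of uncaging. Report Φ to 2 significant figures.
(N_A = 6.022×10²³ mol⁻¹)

Φ = 0.097

Product: 0.0152 mmol = 1.52×10⁻⁵ mol.
Moles of photons: 4.19×10²⁰ / 6.022×10²³ = 6.958×10⁻⁴ mol.
Fraction absorbed: 1 − 10^(−0.111) = 0.2255.
Photons absorbed: 0.2255 × 6.958×10⁻⁴ = 1.569×10⁻⁴ mol.
Φ = 1.52×10⁻⁵ mol / 1.569×10⁻⁴ mol photons = 0.097.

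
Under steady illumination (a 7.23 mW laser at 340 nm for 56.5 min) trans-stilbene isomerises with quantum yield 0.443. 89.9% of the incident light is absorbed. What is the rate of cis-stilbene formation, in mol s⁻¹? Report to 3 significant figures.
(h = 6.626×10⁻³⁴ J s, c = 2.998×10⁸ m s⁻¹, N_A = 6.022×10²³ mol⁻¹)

Photon energy at 340 nm: hc/λ = (6.626×10⁻³⁴)(2.998×10⁸)/(340×10⁻⁹) = 5.843×10⁻¹⁹ J.
Energy delivered: (7.23 mW)(3390 s) = 24.51 J.
Photons incident: 24.51 / 5.843×10⁻¹⁹ = 4.195×10¹⁹, i.e. 4.195×10¹⁹/6.022×10²³ = 6.966×10⁻⁵ mol.
Photons absorbed: 0.899 × 6.966×10⁻⁵ = 6.262×10⁻⁵ mol.
Product formed: 0.443 × 6.262×10⁻⁵ = 2.774×10⁻⁵ mol.
Rate: 2.774×10⁻⁵ / 3390 s = 8.18×10⁻⁹ mol s⁻¹.

8.18×10⁻⁹ mol s⁻¹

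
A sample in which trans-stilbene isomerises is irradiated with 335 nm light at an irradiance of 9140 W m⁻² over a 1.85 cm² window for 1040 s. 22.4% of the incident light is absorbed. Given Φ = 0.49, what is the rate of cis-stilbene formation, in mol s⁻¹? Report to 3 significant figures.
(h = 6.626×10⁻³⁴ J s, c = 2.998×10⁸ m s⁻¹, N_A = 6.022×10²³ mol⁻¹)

Photon energy at 335 nm: hc/λ = (6.626×10⁻³⁴)(2.998×10⁸)/(335×10⁻⁹) = 5.930×10⁻¹⁹ J.
Energy delivered: (9140 W m⁻²)(1.85×10⁻⁴ m²)(1040 s) = 1759 J.
Photons incident: 1759 / 5.930×10⁻¹⁹ = 2.966×10²¹, i.e. 2.966×10²¹/6.022×10²³ = 0.004925 mol.
Photons absorbed: 0.224 × 0.004925 = 0.001103 mol.
Product formed: 0.49 × 0.001103 = 5.405×10⁻⁴ mol.
Rate: 5.405×10⁻⁴ / 1040 s = 5.20×10⁻⁷ mol s⁻¹.

5.20×10⁻⁷ mol s⁻¹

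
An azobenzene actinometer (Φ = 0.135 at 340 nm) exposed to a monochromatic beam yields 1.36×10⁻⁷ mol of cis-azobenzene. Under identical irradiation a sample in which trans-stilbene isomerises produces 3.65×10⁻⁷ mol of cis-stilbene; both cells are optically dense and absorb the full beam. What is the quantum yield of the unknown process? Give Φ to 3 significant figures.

Photons absorbed by the actinometer: 1.36×10⁻⁷ / 0.135 = 1.007×10⁻⁶ mol.
Φ(unknown) = 3.65×10⁻⁷ / 1.007×10⁻⁶ = 0.362.

Φ = 0.362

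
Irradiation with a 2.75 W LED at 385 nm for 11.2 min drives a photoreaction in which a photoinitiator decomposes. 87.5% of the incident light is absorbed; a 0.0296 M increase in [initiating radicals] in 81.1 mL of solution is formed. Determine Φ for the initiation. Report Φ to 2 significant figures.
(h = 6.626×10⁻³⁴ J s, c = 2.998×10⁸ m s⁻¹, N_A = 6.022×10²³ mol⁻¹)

Φ = 0.46

Product: (0.0296 M)(0.0811 L) = 0.002401 mol.
Photon energy at 385 nm: hc/λ = (6.626×10⁻³⁴)(2.998×10⁸)/(385×10⁻⁹) = 5.160×10⁻¹⁹ J.
Energy delivered: (2.75 W)(672 s) = 1848 J.
Photons incident: 1848 / 5.160×10⁻¹⁹ = 3.581×10²¹, i.e. 3.581×10²¹/6.022×10²³ = 0.005947 mol.
Photons absorbed: 0.875 × 0.005947 = 0.005204 mol.
Φ = 0.002401 mol / 0.005204 mol photons = 0.46.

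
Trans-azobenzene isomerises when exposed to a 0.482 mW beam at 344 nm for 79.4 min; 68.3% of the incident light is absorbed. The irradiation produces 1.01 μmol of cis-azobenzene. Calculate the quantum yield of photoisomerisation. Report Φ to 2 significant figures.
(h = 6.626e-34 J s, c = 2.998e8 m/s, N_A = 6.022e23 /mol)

Product: 1.01 μmol = 1.01e-6 mol.
Photon energy at 344 nm: hc/λ = (6.626e-34)(2.998e8)/(344e-9) = 5.775e-19 J.
Energy delivered: (0.482 mW)(4764 s) = 2.296 J.
Photons incident: 2.296 / 5.775e-19 = 3.976e18, i.e. 3.976e18/6.022e23 = 6.602e-6 mol.
Photons absorbed: 0.683 × 6.602e-6 = 4.509e-6 mol.
Φ = 1.01e-6 mol / 4.509e-6 mol photons = 0.22.

Φ = 0.22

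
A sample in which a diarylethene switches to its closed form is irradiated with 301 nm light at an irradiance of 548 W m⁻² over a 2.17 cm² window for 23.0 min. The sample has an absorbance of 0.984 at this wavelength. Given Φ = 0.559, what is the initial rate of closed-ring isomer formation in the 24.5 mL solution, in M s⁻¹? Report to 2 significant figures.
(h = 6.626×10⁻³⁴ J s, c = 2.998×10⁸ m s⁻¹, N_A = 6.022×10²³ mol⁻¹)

6.1×10⁻⁶ M s⁻¹

Photon energy at 301 nm: hc/λ = (6.626×10⁻³⁴)(2.998×10⁸)/(301×10⁻⁹) = 6.600×10⁻¹⁹ J.
Energy delivered: (548 W m⁻²)(2.17×10⁻⁴ m²)(1380 s) = 164.1 J.
Photons incident: 164.1 / 6.600×10⁻¹⁹ = 2.486×10²⁰, i.e. 2.486×10²⁰/6.022×10²³ = 4.128×10⁻⁴ mol.
Fraction absorbed: 1 − 10^(−0.984) = 0.8962.
Photons absorbed: 0.8962 × 4.128×10⁻⁴ = 3.700×10⁻⁴ mol.
Product formed: 0.559 × 3.700×10⁻⁴ = 2.068×10⁻⁴ mol.
Rate: 2.068×10⁻⁴ mol / (1380 s × 0.0245 L) = 6.1×10⁻⁶ M s⁻¹.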